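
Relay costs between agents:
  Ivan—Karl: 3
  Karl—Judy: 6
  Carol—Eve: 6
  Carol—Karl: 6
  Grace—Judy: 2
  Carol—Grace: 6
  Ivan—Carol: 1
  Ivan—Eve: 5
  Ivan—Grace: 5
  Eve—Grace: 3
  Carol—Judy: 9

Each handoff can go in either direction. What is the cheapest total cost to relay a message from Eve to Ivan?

Comparing a few candidate routes:
Eve-Grace-Ivan: 3 + 5 = 8
Eve-Carol-Karl-Ivan: 6 + 6 + 3 = 15
Eve-Carol-Ivan: 6 + 1 = 7
Eve-Grace-Judy-Karl-Ivan: 3 + 2 + 6 + 3 = 14
Eve-Ivan: 5
Eve-Grace-Carol-Ivan: 3 + 6 + 1 = 10
Best route has total 5.

5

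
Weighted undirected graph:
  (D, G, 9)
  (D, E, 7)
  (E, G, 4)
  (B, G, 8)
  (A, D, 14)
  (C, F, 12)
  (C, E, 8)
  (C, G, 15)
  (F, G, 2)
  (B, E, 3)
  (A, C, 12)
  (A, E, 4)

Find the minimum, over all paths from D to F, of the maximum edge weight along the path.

7

A few of the D→F routes:
D-G-F: max(9, 2) = 9
D-E-B-G-F: max(7, 3, 8, 2) = 8
D-E-G-F: max(7, 4, 2) = 7
D-G-E-A-C-F: max(9, 4, 4, 12, 12) = 12
D-E-C-F: max(7, 8, 12) = 12
D-E-A-C-F: max(7, 4, 12, 12) = 12
The minimum achievable maximum is 7.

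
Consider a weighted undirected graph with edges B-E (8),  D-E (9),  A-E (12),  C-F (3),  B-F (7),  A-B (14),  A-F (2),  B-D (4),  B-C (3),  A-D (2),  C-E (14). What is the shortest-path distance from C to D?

A few of the C→D routes:
C→F→B→D: 3 + 7 + 4 = 14
C→B→A→D: 3 + 14 + 2 = 19
C→B→F→A→D: 3 + 7 + 2 + 2 = 14
C→F→A→D: 3 + 2 + 2 = 7
C→B→D: 3 + 4 = 7
Shortest: 7.

7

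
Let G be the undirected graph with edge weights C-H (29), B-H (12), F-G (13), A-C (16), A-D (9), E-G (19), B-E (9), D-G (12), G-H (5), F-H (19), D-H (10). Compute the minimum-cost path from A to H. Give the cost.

Checking several routes:
A - D - G - H: 9 + 12 + 5 = 26
A - D - G - F - H: 9 + 12 + 13 + 19 = 53
A - C - H: 16 + 29 = 45
A - D - H: 9 + 10 = 19
Best route has total 19.

19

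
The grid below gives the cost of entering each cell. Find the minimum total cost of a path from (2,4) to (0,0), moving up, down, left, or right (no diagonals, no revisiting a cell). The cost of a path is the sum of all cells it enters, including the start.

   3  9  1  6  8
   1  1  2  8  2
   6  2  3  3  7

One optimal route is (2,4) -> (2,3) -> (2,2) -> (1,2) -> (1,1) -> (1,0) -> (0,0).
Its cost is 7 + 3 + 3 + 2 + 1 + 1 + 3 = 20.

20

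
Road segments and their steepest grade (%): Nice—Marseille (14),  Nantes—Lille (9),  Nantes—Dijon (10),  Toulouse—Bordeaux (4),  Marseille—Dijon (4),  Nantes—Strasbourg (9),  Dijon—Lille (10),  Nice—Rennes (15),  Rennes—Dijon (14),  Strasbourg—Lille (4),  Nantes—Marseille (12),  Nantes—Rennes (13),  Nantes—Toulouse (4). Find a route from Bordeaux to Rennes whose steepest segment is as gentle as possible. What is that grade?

13

A few of the Bordeaux→Rennes routes:
Bordeaux -> Toulouse -> Nantes -> Marseille -> Dijon -> Rennes: max(4, 4, 12, 4, 14) = 14
Bordeaux -> Toulouse -> Nantes -> Lille -> Dijon -> Rennes: max(4, 4, 9, 10, 14) = 14
Bordeaux -> Toulouse -> Nantes -> Dijon -> Rennes: max(4, 4, 10, 14) = 14
Bordeaux -> Toulouse -> Nantes -> Rennes: max(4, 4, 13) = 13
Bordeaux -> Toulouse -> Nantes -> Strasbourg -> Lille -> Dijon -> Rennes: max(4, 4, 9, 4, 10, 14) = 14
The minimum achievable maximum is 13%.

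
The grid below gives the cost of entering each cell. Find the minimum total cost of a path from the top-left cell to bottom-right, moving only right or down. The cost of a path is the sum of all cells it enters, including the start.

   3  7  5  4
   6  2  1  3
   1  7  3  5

20

Take r0c0 -> r1c0 -> r1c1 -> r1c2 -> r1c3 -> r2c3 for a total of 3 + 6 + 2 + 1 + 3 + 5 = 20.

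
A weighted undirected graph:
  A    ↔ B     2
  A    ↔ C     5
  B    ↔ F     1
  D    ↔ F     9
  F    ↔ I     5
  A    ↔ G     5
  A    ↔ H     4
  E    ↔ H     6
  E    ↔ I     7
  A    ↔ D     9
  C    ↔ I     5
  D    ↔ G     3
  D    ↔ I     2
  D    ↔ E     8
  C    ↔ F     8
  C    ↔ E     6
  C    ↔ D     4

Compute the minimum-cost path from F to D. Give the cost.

Comparing a few candidate routes:
F - B - A - C - D: 1 + 2 + 5 + 4 = 12
F - I - D: 5 + 2 = 7
F - D: 9
F - B - A - G - D: 1 + 2 + 5 + 3 = 11
Shortest: 7.

7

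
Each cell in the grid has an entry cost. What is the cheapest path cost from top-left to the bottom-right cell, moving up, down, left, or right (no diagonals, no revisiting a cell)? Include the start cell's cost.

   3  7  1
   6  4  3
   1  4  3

17

Take [0,0] [0,1] [0,2] [1,2] [2,2] for a total of 3 + 7 + 1 + 3 + 3 = 17.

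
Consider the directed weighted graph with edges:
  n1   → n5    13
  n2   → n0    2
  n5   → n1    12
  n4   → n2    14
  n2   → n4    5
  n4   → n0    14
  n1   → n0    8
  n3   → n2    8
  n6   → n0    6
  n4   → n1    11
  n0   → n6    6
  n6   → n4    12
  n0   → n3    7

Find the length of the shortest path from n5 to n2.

Routes from n5 to n2:
n5 -> n1 -> n0 -> n3 -> n2: 12 + 8 + 7 + 8 = 35
n5 -> n1 -> n0 -> n6 -> n4 -> n2: 12 + 8 + 6 + 12 + 14 = 52
Shortest: 35.

35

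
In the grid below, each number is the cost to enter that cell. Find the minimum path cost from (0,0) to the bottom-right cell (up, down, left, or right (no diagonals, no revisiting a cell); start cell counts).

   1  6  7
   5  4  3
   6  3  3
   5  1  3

17

Cheapest: [0,0] → [1,0] → [1,1] → [2,1] → [3,1] → [3,2]
  1 + 5 + 4 + 3 + 1 + 3 = 17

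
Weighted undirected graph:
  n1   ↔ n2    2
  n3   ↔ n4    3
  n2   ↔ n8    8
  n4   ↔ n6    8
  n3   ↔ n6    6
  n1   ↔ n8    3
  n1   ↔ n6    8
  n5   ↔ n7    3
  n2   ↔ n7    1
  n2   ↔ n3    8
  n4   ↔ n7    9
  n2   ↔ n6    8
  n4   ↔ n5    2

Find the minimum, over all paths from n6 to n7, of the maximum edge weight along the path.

6

Some routes from n6 to n7:
n6 -> n2 -> n3 -> n4 -> n5 -> n7: max(8, 8, 3, 2, 3) = 8
n6 -> n3 -> n4 -> n5 -> n7: max(6, 3, 2, 3) = 6
n6 -> n2 -> n7: max(8, 1) = 8
The minimum achievable maximum is 6.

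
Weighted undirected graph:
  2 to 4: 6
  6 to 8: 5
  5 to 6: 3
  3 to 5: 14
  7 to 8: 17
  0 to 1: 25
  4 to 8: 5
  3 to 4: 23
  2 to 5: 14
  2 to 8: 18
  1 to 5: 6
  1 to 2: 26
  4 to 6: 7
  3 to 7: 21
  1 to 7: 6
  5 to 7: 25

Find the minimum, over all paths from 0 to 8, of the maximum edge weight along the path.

A few of the 0→8 routes:
0-1-7-3-4-6-5-2-8: max(25, 6, 21, 23, 7, 3, 14, 18) = 25
0-1-7-3-4-2-5-6-8: max(25, 6, 21, 23, 6, 14, 3, 5) = 25
0-1-7-3-4-8: max(25, 6, 21, 23, 5) = 25
0-1-7-3-4-6-8: max(25, 6, 21, 23, 7, 5) = 25
The minimum achievable maximum is 25.

25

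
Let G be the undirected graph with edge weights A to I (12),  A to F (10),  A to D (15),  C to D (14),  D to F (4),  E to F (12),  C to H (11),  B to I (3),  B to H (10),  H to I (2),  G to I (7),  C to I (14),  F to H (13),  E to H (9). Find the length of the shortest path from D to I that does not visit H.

26

Candidate routes:
D→F→A→I: 4 + 10 + 12 = 26
D→C→I: 14 + 14 = 28
D→A→I: 15 + 12 = 27
The minimum is 26.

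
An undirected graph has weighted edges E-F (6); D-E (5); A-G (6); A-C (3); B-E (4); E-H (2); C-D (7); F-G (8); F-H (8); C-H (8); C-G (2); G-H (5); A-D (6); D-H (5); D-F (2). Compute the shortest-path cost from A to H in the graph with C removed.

11

A few of the A→H routes:
A - G - H: 6 + 5 = 11
A - D - E - H: 6 + 5 + 2 = 13
A - D - F - H: 6 + 2 + 8 = 16
A - D - H: 6 + 5 = 11
Shortest: 11.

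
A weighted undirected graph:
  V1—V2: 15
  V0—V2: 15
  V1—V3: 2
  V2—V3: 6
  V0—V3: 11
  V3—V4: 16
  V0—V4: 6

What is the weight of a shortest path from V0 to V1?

13

Some routes from V0 to V1:
V0-V2-V1: 15 + 15 = 30
V0-V3-V1: 11 + 2 = 13
V0-V2-V3-V1: 15 + 6 + 2 = 23
V0-V4-V3-V1: 6 + 16 + 2 = 24
The minimum is 13.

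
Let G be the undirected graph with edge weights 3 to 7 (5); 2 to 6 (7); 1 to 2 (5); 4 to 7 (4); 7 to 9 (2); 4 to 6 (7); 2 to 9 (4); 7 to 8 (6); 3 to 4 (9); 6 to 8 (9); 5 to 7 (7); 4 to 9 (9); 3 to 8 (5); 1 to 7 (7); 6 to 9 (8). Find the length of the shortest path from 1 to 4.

11

Some routes from 1 to 4:
1 -> 2 -> 9 -> 7 -> 4: 5 + 4 + 2 + 4 = 15
1 -> 7 -> 4: 7 + 4 = 11
1 -> 7 -> 9 -> 4: 7 + 2 + 9 = 18
The minimum is 11.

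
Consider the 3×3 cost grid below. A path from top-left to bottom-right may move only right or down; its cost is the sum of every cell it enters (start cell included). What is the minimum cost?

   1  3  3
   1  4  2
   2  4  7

15

One optimal route is r0c0→r1c0→r1c1→r1c2→r2c2.
Its cost is 1 + 1 + 4 + 2 + 7 = 15.
(Top row then right column would cost 16.)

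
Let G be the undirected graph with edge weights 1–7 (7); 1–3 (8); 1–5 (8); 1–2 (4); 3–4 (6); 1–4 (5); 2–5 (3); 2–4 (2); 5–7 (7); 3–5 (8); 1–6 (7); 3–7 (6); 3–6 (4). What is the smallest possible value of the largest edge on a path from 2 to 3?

6

Checking several routes:
2 → 5 → 7 → 1 → 4 → 3: max(3, 7, 7, 5, 6) = 7
2 → 5 → 7 → 1 → 6 → 3: max(3, 7, 7, 7, 4) = 7
2 → 4 → 3: max(2, 6) = 6
2 → 5 → 7 → 3: max(3, 7, 6) = 7
2 → 1 → 4 → 3: max(4, 5, 6) = 6
The minimum achievable maximum is 6.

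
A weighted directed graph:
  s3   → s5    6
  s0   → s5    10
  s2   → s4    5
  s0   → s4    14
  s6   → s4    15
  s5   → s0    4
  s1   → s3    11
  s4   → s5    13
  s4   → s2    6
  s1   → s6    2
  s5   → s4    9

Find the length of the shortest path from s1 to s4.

Routes from s1 to s4:
s1→s3→s5→s0→s4: 11 + 6 + 4 + 14 = 35
s1→s6→s4: 2 + 15 = 17
s1→s3→s5→s4: 11 + 6 + 9 = 26
Shortest: 17.

17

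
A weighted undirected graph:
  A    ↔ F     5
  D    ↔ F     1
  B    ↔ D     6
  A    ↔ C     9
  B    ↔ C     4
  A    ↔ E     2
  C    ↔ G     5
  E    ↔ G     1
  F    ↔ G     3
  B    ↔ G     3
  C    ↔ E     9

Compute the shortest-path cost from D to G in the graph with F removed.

9

Paths from D to G avoiding F:
D - B - C - E - G: 6 + 4 + 9 + 1 = 20
D - B - C - G: 6 + 4 + 5 = 15
D - B - C - A - E - G: 6 + 4 + 9 + 2 + 1 = 22
D - B - G: 6 + 3 = 9
Best route has total 9.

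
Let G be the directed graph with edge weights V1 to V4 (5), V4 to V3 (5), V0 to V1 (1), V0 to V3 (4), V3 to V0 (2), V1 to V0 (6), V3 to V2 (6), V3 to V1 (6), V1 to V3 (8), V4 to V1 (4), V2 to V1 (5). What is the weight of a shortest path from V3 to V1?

3

Candidate routes:
V3→V2→V1: 6 + 5 = 11
V3→V1: 6
V3→V0→V1: 2 + 1 = 3
The minimum is 3.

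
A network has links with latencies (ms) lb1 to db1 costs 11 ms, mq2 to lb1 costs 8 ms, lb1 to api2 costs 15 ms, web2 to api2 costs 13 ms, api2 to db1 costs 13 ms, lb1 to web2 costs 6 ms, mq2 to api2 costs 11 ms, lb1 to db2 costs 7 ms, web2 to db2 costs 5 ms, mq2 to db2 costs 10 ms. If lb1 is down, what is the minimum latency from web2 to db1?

Candidate routes:
web2-db2-mq2-api2-db1: 5 + 10 + 11 + 13 = 39
web2-api2-db1: 13 + 13 = 26
Shortest: 26 ms.

26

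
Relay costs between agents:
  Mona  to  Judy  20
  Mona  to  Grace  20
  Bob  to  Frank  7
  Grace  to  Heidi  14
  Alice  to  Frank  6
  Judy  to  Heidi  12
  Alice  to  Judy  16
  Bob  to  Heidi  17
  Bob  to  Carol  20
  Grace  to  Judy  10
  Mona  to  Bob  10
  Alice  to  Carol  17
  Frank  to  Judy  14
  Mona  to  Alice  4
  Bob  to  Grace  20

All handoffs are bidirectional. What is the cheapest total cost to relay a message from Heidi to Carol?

37

Some routes from Heidi to Carol:
Heidi -> Judy -> Frank -> Alice -> Carol: 12 + 14 + 6 + 17 = 49
Heidi -> Bob -> Frank -> Alice -> Carol: 17 + 7 + 6 + 17 = 47
Heidi -> Bob -> Carol: 17 + 20 = 37
Heidi -> Judy -> Alice -> Carol: 12 + 16 + 17 = 45
Heidi -> Bob -> Mona -> Alice -> Carol: 17 + 10 + 4 + 17 = 48
Best route has total 37.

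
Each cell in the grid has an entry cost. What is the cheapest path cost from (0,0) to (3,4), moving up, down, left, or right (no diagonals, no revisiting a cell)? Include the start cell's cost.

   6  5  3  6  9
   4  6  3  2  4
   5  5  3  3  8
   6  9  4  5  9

Take (0,0)→(0,1)→(0,2)→(1,2)→(1,3)→(2,3)→(3,3)→(3,4) for a total of 6 + 5 + 3 + 3 + 2 + 3 + 5 + 9 = 36.

36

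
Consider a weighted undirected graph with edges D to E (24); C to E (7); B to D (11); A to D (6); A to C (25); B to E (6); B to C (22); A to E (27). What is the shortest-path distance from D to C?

A few of the D→C routes:
D-A-C: 6 + 25 = 31
D-B-E-C: 11 + 6 + 7 = 24
D-A-E-C: 6 + 27 + 7 = 40
D-B-C: 11 + 22 = 33
D-E-C: 24 + 7 = 31
Shortest: 24.

24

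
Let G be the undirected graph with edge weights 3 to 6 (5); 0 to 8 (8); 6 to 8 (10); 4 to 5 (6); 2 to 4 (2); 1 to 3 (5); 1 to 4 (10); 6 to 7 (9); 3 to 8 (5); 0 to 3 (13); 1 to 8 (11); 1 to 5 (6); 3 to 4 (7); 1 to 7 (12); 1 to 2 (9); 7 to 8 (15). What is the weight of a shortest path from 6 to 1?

10

Some routes from 6 to 1:
6 → 3 → 4 → 1: 5 + 7 + 10 = 22
6 → 8 → 1: 10 + 11 = 21
6 → 3 → 1: 5 + 5 = 10
6 → 3 → 8 → 1: 5 + 5 + 11 = 21
6 → 8 → 3 → 1: 10 + 5 + 5 = 20
6 → 7 → 1: 9 + 12 = 21
Best route has total 10.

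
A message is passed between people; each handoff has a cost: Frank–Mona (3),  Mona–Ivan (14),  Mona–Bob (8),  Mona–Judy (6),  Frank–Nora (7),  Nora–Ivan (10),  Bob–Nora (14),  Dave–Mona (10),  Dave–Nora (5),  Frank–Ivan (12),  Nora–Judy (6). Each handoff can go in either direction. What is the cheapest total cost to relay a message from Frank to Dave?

12

Checking several routes:
Frank -> Mona -> Dave: 3 + 10 = 13
Frank -> Mona -> Bob -> Nora -> Dave: 3 + 8 + 14 + 5 = 30
Frank -> Nora -> Judy -> Mona -> Dave: 7 + 6 + 6 + 10 = 29
Frank -> Ivan -> Nora -> Dave: 12 + 10 + 5 = 27
Frank -> Nora -> Dave: 7 + 5 = 12
Frank -> Mona -> Judy -> Nora -> Dave: 3 + 6 + 6 + 5 = 20
Best route has total 12.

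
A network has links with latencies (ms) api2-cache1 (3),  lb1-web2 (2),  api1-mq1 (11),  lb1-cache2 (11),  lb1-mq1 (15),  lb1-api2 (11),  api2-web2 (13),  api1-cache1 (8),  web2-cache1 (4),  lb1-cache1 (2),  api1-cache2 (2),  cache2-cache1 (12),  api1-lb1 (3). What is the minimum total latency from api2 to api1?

8

Checking several routes:
api2 -> cache1 -> lb1 -> api1: 3 + 2 + 3 = 8
api2 -> cache1 -> api1: 3 + 8 = 11
api2 -> lb1 -> api1: 11 + 3 = 14
api2 -> cache1 -> web2 -> lb1 -> api1: 3 + 4 + 2 + 3 = 12
Shortest: 8 ms.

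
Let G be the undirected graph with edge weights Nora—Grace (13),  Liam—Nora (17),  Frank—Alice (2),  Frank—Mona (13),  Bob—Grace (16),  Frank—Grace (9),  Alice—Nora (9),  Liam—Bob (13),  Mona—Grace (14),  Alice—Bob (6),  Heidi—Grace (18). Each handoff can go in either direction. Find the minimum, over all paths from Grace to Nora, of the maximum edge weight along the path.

Comparing a few candidate routes:
Grace-Nora: max(13) = 13
Grace-Bob-Alice-Nora: max(16, 6, 9) = 16
Grace-Mona-Frank-Alice-Nora: max(14, 13, 2, 9) = 14
Grace-Frank-Alice-Nora: max(9, 2, 9) = 9
Best route has worst link 9.

9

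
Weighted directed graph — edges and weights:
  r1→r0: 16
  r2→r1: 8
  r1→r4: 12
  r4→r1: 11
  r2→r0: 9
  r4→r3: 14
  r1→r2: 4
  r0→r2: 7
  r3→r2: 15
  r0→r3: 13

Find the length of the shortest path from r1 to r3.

26

Paths from r1 to r3:
r1 -> r4 -> r3: 12 + 14 = 26
r1 -> r2 -> r0 -> r3: 4 + 9 + 13 = 26
r1 -> r0 -> r3: 16 + 13 = 29
Shortest: 26.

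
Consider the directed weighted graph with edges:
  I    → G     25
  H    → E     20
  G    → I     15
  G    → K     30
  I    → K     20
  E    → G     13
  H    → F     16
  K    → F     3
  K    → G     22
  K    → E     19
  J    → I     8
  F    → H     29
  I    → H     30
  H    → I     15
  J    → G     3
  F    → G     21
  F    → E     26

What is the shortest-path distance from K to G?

Checking several routes:
K→G: 22
K→E→G: 19 + 13 = 32
K→F→G: 3 + 21 = 24
The minimum is 22.

22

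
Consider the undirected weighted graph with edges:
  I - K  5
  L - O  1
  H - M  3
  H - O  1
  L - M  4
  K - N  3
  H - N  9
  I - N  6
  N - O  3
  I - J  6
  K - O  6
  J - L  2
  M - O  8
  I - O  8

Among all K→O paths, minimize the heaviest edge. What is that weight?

3

Comparing a few candidate routes:
K-O: max(6) = 6
K-N-O: max(3, 3) = 3
K-I-J-L-M-H-O: max(5, 6, 2, 4, 3, 1) = 6
K-I-J-L-O: max(5, 6, 2, 1) = 6
K-N-I-J-L-M-H-O: max(3, 6, 6, 2, 4, 3, 1) = 6
K-I-N-O: max(5, 6, 3) = 6
Best route has worst link 3.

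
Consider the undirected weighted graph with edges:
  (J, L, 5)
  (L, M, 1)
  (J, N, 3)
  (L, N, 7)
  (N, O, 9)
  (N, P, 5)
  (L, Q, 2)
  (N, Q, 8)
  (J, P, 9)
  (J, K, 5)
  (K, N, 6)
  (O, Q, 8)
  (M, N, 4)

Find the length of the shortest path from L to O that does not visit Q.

Candidate routes:
L - J - N - O: 5 + 3 + 9 = 17
L - J - K - N - O: 5 + 5 + 6 + 9 = 25
L - M - N - O: 1 + 4 + 9 = 14
L - J - P - N - O: 5 + 9 + 5 + 9 = 28
L - N - O: 7 + 9 = 16
Best route has total 14.

14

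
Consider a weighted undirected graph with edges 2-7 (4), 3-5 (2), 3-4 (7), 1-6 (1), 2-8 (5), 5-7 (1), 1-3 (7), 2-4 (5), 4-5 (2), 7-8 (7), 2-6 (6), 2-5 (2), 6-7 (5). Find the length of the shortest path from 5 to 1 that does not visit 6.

A few of the 5→1 routes:
5 → 3 → 1: 2 + 7 = 9
5 → 4 → 3 → 1: 2 + 7 + 7 = 16
5 → 2 → 4 → 3 → 1: 2 + 5 + 7 + 7 = 21
Shortest: 9.

9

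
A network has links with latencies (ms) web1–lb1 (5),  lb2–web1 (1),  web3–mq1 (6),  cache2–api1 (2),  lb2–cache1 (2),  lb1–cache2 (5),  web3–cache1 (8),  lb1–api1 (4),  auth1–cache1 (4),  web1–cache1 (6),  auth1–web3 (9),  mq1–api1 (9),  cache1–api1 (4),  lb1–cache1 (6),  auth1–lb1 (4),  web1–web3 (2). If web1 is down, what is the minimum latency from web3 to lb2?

Comparing a few candidate routes:
web3 -> mq1 -> api1 -> cache1 -> lb2: 6 + 9 + 4 + 2 = 21
web3 -> auth1 -> lb1 -> api1 -> cache1 -> lb2: 9 + 4 + 4 + 4 + 2 = 23
web3 -> auth1 -> lb1 -> cache1 -> lb2: 9 + 4 + 6 + 2 = 21
web3 -> auth1 -> cache1 -> lb2: 9 + 4 + 2 = 15
web3 -> cache1 -> lb2: 8 + 2 = 10
Best route has total 10 ms.

10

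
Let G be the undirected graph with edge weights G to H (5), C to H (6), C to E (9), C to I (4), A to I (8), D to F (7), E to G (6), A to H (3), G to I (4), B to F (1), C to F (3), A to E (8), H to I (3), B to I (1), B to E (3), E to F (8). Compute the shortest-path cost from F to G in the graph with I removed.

10

Comparing a few candidate routes:
F -> E -> G: 8 + 6 = 14
F -> B -> E -> G: 1 + 3 + 6 = 10
F -> C -> H -> G: 3 + 6 + 5 = 14
F -> C -> E -> G: 3 + 9 + 6 = 18
F -> B -> E -> A -> H -> G: 1 + 3 + 8 + 3 + 5 = 20
F -> E -> A -> H -> G: 8 + 8 + 3 + 5 = 24
The minimum is 10.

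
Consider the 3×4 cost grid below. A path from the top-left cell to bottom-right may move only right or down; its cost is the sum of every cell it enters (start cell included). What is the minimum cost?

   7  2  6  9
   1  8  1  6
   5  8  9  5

27

One optimal route is [0,0] → [0,1] → [0,2] → [1,2] → [1,3] → [2,3].
Its cost is 7 + 2 + 6 + 1 + 6 + 5 = 27.
(Top row then right column would cost 35.)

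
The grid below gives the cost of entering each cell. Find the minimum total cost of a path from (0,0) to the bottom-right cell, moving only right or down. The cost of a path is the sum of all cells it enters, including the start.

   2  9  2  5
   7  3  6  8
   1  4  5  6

Take r0c0 r1c0 r2c0 r2c1 r2c2 r2c3 for a total of 2 + 7 + 1 + 4 + 5 + 6 = 25.

25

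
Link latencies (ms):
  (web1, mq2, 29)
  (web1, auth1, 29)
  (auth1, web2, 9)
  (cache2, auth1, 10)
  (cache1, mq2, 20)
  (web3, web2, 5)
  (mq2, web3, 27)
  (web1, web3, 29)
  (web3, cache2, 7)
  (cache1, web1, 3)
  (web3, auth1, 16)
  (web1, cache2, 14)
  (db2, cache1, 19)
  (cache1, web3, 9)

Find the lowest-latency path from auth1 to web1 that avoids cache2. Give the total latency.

26

Comparing a few candidate routes:
auth1→web2→web3→web1: 9 + 5 + 29 = 43
auth1→web3→cache1→web1: 16 + 9 + 3 = 28
auth1→web2→web3→cache1→web1: 9 + 5 + 9 + 3 = 26
auth1→web1: 29
The minimum is 26 ms.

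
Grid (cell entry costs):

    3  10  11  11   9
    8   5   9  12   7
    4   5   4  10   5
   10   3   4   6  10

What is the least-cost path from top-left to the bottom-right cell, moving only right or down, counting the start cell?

Cheapest: r0c0→r1c0→r2c0→r2c1→r3c1→r3c2→r3c3→r3c4
  3 + 8 + 4 + 5 + 3 + 4 + 6 + 10 = 43
For comparison, the top-then-right route costs 66.

43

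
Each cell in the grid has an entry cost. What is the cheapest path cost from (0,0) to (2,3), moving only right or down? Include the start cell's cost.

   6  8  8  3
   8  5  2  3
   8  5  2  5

Take r0c0 r0c1 r1c1 r1c2 r2c2 r2c3 for a total of 6 + 8 + 5 + 2 + 2 + 5 = 28.

28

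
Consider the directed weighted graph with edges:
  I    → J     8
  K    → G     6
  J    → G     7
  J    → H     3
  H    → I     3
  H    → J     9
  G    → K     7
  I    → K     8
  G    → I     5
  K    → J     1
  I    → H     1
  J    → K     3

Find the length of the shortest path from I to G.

14

Some routes from I to G:
I-K-G: 8 + 6 = 14
I-J-G: 8 + 7 = 15
I-K-J-G: 8 + 1 + 7 = 16
I-J-K-G: 8 + 3 + 6 = 17
Best route has total 14.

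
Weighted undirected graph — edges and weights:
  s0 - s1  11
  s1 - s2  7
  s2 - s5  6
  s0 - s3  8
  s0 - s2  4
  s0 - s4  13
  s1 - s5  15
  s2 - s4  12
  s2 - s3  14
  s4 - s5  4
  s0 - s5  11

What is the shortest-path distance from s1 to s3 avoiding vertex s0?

Routes from s1 to s3 avoiding s0:
s1→s5→s4→s2→s3: 15 + 4 + 12 + 14 = 45
s1→s2→s3: 7 + 14 = 21
s1→s5→s2→s3: 15 + 6 + 14 = 35
Shortest: 21.

21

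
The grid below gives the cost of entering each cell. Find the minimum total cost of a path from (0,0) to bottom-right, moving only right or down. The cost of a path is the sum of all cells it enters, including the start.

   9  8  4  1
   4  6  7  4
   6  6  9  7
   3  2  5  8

Cheapest: r0c0 → r1c0 → r2c0 → r3c0 → r3c1 → r3c2 → r3c3
  9 + 4 + 6 + 3 + 2 + 5 + 8 = 37
(Top row then right column would cost 41.)

37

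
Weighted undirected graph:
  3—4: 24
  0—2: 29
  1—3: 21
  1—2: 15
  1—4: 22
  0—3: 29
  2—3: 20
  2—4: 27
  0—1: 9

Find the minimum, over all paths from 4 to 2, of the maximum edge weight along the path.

22

Some routes from 4 to 2:
4 - 2: max(27) = 27
4 - 3 - 0 - 2: max(24, 29, 29) = 29
4 - 3 - 2: max(24, 20) = 24
4 - 3 - 1 - 2: max(24, 21, 15) = 24
4 - 1 - 2: max(22, 15) = 22
4 - 1 - 3 - 2: max(22, 21, 20) = 22
The minimum achievable maximum is 22.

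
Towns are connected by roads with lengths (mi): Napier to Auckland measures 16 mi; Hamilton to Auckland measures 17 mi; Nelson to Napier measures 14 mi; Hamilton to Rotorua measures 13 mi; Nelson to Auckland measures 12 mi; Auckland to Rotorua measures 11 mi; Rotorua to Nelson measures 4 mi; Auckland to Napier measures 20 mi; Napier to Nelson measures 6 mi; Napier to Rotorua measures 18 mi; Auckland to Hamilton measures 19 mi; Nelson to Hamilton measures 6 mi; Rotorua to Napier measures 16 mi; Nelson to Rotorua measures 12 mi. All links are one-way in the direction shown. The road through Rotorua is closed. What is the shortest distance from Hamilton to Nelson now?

43

Candidate routes:
Hamilton - Auckland - Napier - Nelson: 17 + 20 + 6 = 43
Shortest: 43 mi.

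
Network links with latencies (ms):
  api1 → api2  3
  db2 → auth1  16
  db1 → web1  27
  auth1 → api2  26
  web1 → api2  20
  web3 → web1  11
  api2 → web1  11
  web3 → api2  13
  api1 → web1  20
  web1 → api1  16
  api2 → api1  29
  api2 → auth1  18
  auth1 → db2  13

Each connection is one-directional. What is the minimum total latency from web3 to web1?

11

Paths from web3 to web1:
web3 → web1: 11
web3 → api2 → web1: 13 + 11 = 24
web3 → api2 → api1 → web1: 13 + 29 + 20 = 62
Shortest: 11 ms.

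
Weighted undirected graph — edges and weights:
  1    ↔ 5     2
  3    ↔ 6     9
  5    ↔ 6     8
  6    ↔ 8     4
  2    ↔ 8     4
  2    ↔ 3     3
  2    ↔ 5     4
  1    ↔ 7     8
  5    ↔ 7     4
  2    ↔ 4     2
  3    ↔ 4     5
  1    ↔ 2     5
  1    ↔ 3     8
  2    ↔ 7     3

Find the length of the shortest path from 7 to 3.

Checking several routes:
7→2→3: 3 + 3 = 6
7→5→2→3: 4 + 4 + 3 = 11
7→5→1→2→3: 4 + 2 + 5 + 3 = 14
7→5→2→4→3: 4 + 4 + 2 + 5 = 15
7→2→4→3: 3 + 2 + 5 = 10
7→5→1→3: 4 + 2 + 8 = 14
Shortest: 6.

6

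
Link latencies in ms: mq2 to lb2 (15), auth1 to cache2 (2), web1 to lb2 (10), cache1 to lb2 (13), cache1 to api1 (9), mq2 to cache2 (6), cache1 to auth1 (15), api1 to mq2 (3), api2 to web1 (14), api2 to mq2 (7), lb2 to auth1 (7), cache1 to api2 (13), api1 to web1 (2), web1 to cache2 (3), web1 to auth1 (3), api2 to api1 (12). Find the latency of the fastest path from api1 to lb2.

12

Comparing a few candidate routes:
api1 → mq2 → lb2: 3 + 15 = 18
api1 → web1 → lb2: 2 + 10 = 12
api1 → web1 → auth1 → lb2: 2 + 3 + 7 = 12
api1 → web1 → cache2 → auth1 → lb2: 2 + 3 + 2 + 7 = 14
Best route has total 12 ms.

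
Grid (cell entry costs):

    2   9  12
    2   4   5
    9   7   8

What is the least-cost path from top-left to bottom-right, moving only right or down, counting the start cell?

Best path: (0,0) (1,0) (1,1) (1,2) (2,2)
Cost: 2 + 2 + 4 + 5 + 8 = 21

21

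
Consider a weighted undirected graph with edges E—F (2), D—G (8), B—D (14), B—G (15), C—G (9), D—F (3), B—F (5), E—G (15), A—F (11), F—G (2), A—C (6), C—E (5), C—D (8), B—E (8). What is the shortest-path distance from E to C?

A few of the E→C routes:
E-F-A-C: 2 + 11 + 6 = 19
E-F-D-C: 2 + 3 + 8 = 13
E-F-G-C: 2 + 2 + 9 = 13
E-C: 5
Shortest: 5.

5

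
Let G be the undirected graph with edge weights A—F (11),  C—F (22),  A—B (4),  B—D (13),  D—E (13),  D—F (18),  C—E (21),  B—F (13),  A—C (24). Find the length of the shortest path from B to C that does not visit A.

Routes from B to C avoiding A:
B-F-D-E-C: 13 + 18 + 13 + 21 = 65
B-D-E-C: 13 + 13 + 21 = 47
B-F-C: 13 + 22 = 35
B-D-F-C: 13 + 18 + 22 = 53
The minimum is 35.

35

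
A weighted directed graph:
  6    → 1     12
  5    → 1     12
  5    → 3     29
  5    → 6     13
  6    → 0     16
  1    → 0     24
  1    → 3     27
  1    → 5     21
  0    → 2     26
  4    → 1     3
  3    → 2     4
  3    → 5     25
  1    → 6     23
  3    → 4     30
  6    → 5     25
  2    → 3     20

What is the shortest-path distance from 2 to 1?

Paths from 2 to 1:
2 - 3 - 4 - 1: 20 + 30 + 3 = 53
2 - 3 - 5 - 6 - 1: 20 + 25 + 13 + 12 = 70
2 - 3 - 5 - 1: 20 + 25 + 12 = 57
Shortest: 53.

53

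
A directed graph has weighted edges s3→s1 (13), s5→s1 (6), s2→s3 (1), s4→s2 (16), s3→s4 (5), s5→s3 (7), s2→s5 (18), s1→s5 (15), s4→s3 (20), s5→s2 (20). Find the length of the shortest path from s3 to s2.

21

Routes from s3 to s2:
s3-s1-s5-s2: 13 + 15 + 20 = 48
s3-s4-s2: 5 + 16 = 21
The minimum is 21.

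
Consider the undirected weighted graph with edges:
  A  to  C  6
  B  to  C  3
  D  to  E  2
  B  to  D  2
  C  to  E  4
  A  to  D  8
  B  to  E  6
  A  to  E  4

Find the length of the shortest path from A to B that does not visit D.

Routes from A to B avoiding D:
A -> E -> C -> B: 4 + 4 + 3 = 11
A -> C -> E -> B: 6 + 4 + 6 = 16
A -> C -> B: 6 + 3 = 9
A -> E -> B: 4 + 6 = 10
The minimum is 9.

9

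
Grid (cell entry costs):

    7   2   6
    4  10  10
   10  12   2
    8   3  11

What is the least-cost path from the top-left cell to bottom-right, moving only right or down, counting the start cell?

38

Cheapest: (0,0)→(0,1)→(0,2)→(1,2)→(2,2)→(3,2)
  7 + 2 + 6 + 10 + 2 + 11 = 38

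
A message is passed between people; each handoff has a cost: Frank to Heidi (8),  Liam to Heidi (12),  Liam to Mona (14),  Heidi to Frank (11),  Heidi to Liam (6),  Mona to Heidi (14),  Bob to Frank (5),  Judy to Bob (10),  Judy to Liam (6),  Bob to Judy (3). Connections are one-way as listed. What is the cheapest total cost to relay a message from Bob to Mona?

Paths from Bob to Mona:
Bob → Judy → Liam → Mona: 3 + 6 + 14 = 23
Bob → Frank → Heidi → Liam → Mona: 5 + 8 + 6 + 14 = 33
Best route has total 23.

23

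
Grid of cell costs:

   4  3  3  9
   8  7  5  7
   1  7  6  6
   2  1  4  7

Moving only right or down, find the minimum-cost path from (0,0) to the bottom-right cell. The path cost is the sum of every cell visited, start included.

Path [0,0] -> [1,0] -> [2,0] -> [3,0] -> [3,1] -> [3,2] -> [3,3]: 4 + 8 + 1 + 2 + 1 + 4 + 7 = 27.
For comparison, the top-then-right route costs 39.

27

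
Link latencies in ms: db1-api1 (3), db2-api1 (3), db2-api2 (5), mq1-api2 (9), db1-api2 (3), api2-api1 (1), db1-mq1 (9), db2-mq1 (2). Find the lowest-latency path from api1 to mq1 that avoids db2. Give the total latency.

10

Some routes from api1 to mq1 avoiding db2:
api1 -> db1 -> mq1: 3 + 9 = 12
api1 -> api2 -> db1 -> mq1: 1 + 3 + 9 = 13
api1 -> api2 -> mq1: 1 + 9 = 10
Shortest: 10 ms.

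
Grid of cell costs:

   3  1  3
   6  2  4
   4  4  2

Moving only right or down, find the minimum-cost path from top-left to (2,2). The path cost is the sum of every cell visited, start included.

Cheapest: [0,0] [0,1] [1,1] [1,2] [2,2]
  3 + 1 + 2 + 4 + 2 = 12

12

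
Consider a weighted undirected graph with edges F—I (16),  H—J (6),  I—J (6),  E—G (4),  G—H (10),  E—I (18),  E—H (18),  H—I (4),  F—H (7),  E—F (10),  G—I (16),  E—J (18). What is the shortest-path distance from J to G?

16

Comparing a few candidate routes:
J→H→F→E→G: 6 + 7 + 10 + 4 = 27
J→I→H→G: 6 + 4 + 10 = 20
J→I→G: 6 + 16 = 22
J→E→G: 18 + 4 = 22
J→H→I→G: 6 + 4 + 16 = 26
J→H→G: 6 + 10 = 16
Shortest: 16.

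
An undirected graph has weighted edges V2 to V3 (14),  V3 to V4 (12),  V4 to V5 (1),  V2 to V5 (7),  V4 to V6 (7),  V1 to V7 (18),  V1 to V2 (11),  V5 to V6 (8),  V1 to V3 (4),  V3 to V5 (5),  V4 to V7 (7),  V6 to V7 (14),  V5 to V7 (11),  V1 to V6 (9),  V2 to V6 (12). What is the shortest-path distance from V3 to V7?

13

Comparing a few candidate routes:
V3-V5-V7: 5 + 11 = 16
V3-V1-V7: 4 + 18 = 22
V3-V5-V4-V7: 5 + 1 + 7 = 13
V3-V4-V7: 12 + 7 = 19
V3-V4-V5-V7: 12 + 1 + 11 = 24
Best route has total 13.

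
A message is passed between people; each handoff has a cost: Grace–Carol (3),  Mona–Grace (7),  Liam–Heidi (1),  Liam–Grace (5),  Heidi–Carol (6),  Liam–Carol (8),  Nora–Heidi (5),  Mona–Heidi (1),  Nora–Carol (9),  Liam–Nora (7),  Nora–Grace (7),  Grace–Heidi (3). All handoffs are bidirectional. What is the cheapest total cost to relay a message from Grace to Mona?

4

Some routes from Grace to Mona:
Grace→Carol→Heidi→Mona: 3 + 6 + 1 = 10
Grace→Carol→Liam→Heidi→Mona: 3 + 8 + 1 + 1 = 13
Grace→Mona: 7
Grace→Nora→Heidi→Mona: 7 + 5 + 1 = 13
Grace→Liam→Heidi→Mona: 5 + 1 + 1 = 7
Grace→Heidi→Mona: 3 + 1 = 4
The minimum is 4.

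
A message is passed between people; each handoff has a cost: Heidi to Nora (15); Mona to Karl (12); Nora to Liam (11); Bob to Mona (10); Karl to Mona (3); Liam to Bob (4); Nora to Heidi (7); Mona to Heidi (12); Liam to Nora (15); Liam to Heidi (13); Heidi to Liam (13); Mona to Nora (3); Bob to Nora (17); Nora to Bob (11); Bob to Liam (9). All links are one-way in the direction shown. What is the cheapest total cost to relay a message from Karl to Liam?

Comparing a few candidate routes:
Karl→Mona→Heidi→Nora→Liam: 3 + 12 + 15 + 11 = 41
Karl→Mona→Heidi→Liam: 3 + 12 + 13 = 28
Karl→Mona→Nora→Heidi→Liam: 3 + 3 + 7 + 13 = 26
Karl→Mona→Nora→Bob→Liam: 3 + 3 + 11 + 9 = 26
Karl→Mona→Nora→Liam: 3 + 3 + 11 = 17
Shortest: 17.

17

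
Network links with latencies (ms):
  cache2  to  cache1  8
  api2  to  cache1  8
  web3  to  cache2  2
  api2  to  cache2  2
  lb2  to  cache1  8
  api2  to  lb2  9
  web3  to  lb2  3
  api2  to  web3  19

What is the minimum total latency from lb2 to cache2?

5

Comparing a few candidate routes:
lb2 -> api2 -> cache2: 9 + 2 = 11
lb2 -> web3 -> cache2: 3 + 2 = 5
lb2 -> cache1 -> cache2: 8 + 8 = 16
The minimum is 5 ms.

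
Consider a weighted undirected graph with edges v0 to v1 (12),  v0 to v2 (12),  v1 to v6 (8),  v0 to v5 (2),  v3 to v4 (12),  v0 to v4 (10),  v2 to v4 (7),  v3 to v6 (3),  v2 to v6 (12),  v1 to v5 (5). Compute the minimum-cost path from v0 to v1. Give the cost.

Some routes from v0 to v1:
v0-v4-v3-v6-v1: 10 + 12 + 3 + 8 = 33
v0-v5-v1: 2 + 5 = 7
v0-v1: 12
v0-v2-v6-v1: 12 + 12 + 8 = 32
Best route has total 7.

7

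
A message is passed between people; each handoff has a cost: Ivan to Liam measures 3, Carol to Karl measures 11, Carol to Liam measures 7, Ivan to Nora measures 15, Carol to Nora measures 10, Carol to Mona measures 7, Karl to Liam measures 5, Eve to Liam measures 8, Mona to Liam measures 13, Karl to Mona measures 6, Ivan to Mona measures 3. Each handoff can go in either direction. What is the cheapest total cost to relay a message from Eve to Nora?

Checking several routes:
Eve → Liam → Ivan → Nora: 8 + 3 + 15 = 26
Eve → Liam → Carol → Nora: 8 + 7 + 10 = 25
Eve → Liam → Karl → Carol → Nora: 8 + 5 + 11 + 10 = 34
Eve → Liam → Ivan → Mona → Carol → Nora: 8 + 3 + 3 + 7 + 10 = 31
The minimum is 25.

25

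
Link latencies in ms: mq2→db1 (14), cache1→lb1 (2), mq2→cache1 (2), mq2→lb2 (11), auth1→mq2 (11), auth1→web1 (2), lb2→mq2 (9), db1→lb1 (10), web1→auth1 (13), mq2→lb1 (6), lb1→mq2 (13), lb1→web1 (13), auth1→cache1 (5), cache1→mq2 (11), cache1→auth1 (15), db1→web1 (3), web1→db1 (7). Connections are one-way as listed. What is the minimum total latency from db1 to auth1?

16

Routes from db1 to auth1:
db1 -> web1 -> auth1: 3 + 13 = 16
db1 -> lb1 -> web1 -> auth1: 10 + 13 + 13 = 36
db1 -> lb1 -> mq2 -> cache1 -> auth1: 10 + 13 + 2 + 15 = 40
The minimum is 16 ms.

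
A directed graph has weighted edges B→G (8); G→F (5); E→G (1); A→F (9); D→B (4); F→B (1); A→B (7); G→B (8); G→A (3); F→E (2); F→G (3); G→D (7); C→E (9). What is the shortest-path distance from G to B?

6

Comparing a few candidate routes:
G→F→B: 5 + 1 = 6
G→B: 8
G→A→B: 3 + 7 = 10
Shortest: 6.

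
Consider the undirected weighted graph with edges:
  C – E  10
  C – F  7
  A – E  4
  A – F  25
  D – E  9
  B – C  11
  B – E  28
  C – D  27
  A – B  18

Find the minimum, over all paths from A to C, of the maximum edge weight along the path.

10

Some routes from A to C:
A-E-C: max(4, 10) = 10
A-B-C: max(18, 11) = 18
A-F-C: max(25, 7) = 25
A-E-D-C: max(4, 9, 27) = 27
Best route has worst link 10.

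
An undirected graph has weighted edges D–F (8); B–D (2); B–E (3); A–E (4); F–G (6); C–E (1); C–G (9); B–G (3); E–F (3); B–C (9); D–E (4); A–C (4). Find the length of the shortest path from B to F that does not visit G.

Some routes from B to F avoiding G:
B → E → F: 3 + 3 = 6
B → D → E → F: 2 + 4 + 3 = 9
B → D → F: 2 + 8 = 10
B → C → E → F: 9 + 1 + 3 = 13
The minimum is 6.

6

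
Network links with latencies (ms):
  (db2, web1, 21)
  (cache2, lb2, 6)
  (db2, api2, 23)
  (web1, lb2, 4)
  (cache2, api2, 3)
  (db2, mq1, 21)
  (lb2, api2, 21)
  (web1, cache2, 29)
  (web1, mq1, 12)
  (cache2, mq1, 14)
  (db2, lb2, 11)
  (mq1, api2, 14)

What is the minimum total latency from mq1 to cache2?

14

Comparing a few candidate routes:
mq1-api2-cache2: 14 + 3 = 17
mq1-web1-lb2-cache2: 12 + 4 + 6 = 22
mq1-cache2: 14
mq1-db2-lb2-cache2: 21 + 11 + 6 = 38
Best route has total 14 ms.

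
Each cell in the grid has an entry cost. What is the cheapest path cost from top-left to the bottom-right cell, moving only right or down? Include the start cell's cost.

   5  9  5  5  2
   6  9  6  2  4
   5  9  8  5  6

36

Cheapest: r0c0 → r0c1 → r0c2 → r0c3 → r0c4 → r1c4 → r2c4
  5 + 9 + 5 + 5 + 2 + 4 + 6 = 36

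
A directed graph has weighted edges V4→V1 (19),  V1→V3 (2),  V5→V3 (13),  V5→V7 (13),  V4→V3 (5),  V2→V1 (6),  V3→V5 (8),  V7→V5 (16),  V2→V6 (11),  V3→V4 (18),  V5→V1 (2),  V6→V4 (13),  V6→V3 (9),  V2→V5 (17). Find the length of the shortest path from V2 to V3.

Checking several routes:
V2 - V1 - V3: 6 + 2 = 8
V2 - V6 - V3: 11 + 9 = 20
V2 - V5 - V1 - V3: 17 + 2 + 2 = 21
V2 - V6 - V4 - V3: 11 + 13 + 5 = 29
Best route has total 8.

8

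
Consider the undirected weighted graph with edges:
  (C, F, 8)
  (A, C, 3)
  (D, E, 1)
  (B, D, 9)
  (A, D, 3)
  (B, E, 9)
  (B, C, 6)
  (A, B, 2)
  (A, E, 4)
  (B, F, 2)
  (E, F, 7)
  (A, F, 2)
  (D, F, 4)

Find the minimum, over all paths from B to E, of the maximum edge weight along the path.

3

Some routes from B to E:
B -> F -> D -> E: max(2, 4, 1) = 4
B -> A -> D -> E: max(2, 3, 1) = 3
B -> F -> A -> D -> E: max(2, 2, 3, 1) = 3
The minimum achievable maximum is 3.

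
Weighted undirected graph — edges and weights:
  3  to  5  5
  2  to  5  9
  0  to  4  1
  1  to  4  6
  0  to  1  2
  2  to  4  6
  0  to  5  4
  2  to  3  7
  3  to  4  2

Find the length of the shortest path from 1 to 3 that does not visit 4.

11

Candidate routes:
1 -> 0 -> 5 -> 3: 2 + 4 + 5 = 11
1 -> 0 -> 5 -> 2 -> 3: 2 + 4 + 9 + 7 = 22
The minimum is 11.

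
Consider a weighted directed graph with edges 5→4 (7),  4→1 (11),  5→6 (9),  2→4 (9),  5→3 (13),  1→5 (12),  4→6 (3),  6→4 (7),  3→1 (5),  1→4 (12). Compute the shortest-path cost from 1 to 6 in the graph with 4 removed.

21

Paths from 1 to 6 avoiding 4:
1 -> 5 -> 6: 12 + 9 = 21
Best route has total 21.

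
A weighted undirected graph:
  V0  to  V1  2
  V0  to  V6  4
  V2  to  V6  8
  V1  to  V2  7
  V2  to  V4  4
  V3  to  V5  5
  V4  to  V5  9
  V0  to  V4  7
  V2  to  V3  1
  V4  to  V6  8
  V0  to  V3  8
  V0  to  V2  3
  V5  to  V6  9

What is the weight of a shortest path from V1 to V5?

11

Comparing a few candidate routes:
V1 - V0 - V2 - V3 - V5: 2 + 3 + 1 + 5 = 11
V1 - V0 - V6 - V5: 2 + 4 + 9 = 15
V1 - V2 - V3 - V5: 7 + 1 + 5 = 13
Best route has total 11.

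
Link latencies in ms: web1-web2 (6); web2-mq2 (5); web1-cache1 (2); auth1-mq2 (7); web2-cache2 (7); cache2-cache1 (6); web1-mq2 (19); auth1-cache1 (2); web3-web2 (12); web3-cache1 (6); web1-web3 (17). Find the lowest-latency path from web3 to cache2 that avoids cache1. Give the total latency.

19

Routes from web3 to cache2 avoiding cache1:
web3 → web1 → web2 → cache2: 17 + 6 + 7 = 30
web3 → web1 → mq2 → web2 → cache2: 17 + 19 + 5 + 7 = 48
web3 → web2 → cache2: 12 + 7 = 19
Best route has total 19 ms.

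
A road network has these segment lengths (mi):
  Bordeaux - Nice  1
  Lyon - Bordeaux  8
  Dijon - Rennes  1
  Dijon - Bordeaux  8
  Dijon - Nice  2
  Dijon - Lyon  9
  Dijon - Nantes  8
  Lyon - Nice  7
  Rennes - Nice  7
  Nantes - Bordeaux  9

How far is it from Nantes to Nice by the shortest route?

10

Comparing a few candidate routes:
Nantes → Dijon → Bordeaux → Nice: 8 + 8 + 1 = 17
Nantes → Dijon → Nice: 8 + 2 = 10
Nantes → Dijon → Rennes → Nice: 8 + 1 + 7 = 16
Nantes → Bordeaux → Nice: 9 + 1 = 10
The minimum is 10 mi.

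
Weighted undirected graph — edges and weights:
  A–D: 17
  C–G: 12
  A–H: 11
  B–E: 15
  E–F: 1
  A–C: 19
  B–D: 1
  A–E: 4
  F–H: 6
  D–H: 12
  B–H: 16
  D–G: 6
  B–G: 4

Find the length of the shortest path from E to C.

Comparing a few candidate routes:
E - F - H - A - C: 1 + 6 + 11 + 19 = 37
E - F - H - D - G - C: 1 + 6 + 12 + 6 + 12 = 37
E - A - C: 4 + 19 = 23
E - F - H - D - B - G - C: 1 + 6 + 12 + 1 + 4 + 12 = 36
E - B - D - G - C: 15 + 1 + 6 + 12 = 34
E - B - G - C: 15 + 4 + 12 = 31
The minimum is 23.

23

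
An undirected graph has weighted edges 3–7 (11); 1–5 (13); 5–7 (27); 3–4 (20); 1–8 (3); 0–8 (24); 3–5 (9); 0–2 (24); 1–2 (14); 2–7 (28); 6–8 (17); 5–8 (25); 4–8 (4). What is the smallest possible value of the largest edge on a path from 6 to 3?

17

Comparing a few candidate routes:
6 -> 8 -> 4 -> 3: max(17, 4, 20) = 20
6 -> 8 -> 0 -> 2 -> 1 -> 5 -> 3: max(17, 24, 24, 14, 13, 9) = 24
6 -> 8 -> 1 -> 5 -> 3: max(17, 3, 13, 9) = 17
6 -> 8 -> 5 -> 3: max(17, 25, 9) = 25
The minimum achievable maximum is 17.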